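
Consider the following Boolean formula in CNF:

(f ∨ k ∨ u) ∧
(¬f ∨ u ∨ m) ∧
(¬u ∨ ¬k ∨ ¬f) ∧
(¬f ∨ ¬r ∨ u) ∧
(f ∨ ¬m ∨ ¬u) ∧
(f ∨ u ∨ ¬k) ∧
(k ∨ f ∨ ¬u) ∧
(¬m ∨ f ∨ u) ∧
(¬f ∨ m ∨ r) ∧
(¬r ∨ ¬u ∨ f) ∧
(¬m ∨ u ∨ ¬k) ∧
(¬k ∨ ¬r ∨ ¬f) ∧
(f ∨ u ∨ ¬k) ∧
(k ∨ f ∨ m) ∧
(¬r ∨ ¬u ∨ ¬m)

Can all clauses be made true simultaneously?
Yes

Yes, the formula is satisfiable.

One satisfying assignment is: f=True, u=False, m=True, k=False, r=False

Verification: With this assignment, all 15 clauses evaluate to true.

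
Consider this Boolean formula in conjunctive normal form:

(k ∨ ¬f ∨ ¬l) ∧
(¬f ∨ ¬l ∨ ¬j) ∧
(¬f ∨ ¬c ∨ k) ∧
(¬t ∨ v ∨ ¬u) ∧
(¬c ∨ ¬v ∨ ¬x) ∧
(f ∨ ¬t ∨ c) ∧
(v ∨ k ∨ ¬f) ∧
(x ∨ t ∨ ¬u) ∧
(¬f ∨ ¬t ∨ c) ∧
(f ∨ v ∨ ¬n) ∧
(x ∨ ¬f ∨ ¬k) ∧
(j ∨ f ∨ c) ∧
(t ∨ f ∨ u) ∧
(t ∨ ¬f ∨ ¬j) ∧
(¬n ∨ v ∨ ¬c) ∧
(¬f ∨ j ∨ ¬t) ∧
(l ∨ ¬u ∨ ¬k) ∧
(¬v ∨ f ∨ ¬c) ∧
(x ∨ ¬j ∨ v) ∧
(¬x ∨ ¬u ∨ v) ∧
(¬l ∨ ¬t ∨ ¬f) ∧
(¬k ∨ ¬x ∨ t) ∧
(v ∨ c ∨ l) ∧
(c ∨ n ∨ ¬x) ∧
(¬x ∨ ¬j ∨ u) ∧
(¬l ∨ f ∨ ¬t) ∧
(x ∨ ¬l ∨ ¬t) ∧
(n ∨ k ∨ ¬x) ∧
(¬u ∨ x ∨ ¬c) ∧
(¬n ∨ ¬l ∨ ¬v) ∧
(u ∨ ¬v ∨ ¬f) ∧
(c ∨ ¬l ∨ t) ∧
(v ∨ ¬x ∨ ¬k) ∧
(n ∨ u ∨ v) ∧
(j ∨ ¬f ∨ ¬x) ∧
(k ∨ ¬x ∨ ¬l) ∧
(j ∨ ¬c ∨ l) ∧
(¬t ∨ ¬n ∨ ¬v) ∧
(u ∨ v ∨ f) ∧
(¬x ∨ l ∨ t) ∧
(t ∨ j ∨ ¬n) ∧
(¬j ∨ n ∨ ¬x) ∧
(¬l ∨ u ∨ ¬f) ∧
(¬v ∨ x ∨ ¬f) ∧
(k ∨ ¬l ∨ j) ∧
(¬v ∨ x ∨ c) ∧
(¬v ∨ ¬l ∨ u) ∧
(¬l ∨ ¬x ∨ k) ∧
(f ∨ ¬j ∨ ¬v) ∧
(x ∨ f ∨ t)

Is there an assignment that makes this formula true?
No

No, the formula is not satisfiable.

No assignment of truth values to the variables can make all 50 clauses true simultaneously.

The formula is UNSAT (unsatisfiable).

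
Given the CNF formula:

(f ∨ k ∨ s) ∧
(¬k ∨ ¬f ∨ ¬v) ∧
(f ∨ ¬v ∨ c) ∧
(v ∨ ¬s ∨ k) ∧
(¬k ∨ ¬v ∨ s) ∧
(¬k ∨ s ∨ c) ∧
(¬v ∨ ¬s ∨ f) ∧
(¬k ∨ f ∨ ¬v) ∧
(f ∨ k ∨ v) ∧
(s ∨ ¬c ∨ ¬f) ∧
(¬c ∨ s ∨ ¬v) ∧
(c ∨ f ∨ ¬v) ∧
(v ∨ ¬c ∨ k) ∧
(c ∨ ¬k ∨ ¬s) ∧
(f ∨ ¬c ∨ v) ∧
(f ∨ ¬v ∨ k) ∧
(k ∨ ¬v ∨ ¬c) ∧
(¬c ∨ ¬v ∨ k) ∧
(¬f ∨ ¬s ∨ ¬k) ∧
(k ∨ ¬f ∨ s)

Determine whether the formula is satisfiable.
Yes

Yes, the formula is satisfiable.

One satisfying assignment is: c=False, k=False, v=True, f=True, s=True

Verification: With this assignment, all 20 clauses evaluate to true.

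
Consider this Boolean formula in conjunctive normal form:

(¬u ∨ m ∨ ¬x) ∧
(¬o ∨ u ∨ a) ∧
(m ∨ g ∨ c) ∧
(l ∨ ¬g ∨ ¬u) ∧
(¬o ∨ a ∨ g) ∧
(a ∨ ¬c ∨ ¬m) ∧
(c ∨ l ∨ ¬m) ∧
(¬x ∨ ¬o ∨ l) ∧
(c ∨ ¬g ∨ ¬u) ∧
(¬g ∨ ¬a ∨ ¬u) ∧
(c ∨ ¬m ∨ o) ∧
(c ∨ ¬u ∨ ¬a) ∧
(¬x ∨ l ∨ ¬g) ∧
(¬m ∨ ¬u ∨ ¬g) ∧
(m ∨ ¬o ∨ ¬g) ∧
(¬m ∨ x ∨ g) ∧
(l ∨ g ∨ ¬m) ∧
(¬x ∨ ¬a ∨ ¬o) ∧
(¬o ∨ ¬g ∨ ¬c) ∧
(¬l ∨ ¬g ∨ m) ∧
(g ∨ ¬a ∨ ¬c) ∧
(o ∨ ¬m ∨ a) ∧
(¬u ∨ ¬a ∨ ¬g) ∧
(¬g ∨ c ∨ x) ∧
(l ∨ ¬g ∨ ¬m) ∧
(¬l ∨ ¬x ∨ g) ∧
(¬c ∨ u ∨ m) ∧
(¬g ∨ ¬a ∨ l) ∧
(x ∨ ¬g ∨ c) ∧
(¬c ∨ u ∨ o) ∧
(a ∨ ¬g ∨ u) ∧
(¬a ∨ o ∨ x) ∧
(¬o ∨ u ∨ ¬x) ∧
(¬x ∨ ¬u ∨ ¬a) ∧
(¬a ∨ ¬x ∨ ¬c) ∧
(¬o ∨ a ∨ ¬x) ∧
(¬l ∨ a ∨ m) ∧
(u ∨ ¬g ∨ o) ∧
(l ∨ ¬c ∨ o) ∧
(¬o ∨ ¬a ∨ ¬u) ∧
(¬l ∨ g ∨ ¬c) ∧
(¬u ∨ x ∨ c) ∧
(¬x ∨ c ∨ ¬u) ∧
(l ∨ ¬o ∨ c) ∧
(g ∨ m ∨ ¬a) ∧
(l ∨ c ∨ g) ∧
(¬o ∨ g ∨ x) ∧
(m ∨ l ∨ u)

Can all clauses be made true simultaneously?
No

No, the formula is not satisfiable.

No assignment of truth values to the variables can make all 48 clauses true simultaneously.

The formula is UNSAT (unsatisfiable).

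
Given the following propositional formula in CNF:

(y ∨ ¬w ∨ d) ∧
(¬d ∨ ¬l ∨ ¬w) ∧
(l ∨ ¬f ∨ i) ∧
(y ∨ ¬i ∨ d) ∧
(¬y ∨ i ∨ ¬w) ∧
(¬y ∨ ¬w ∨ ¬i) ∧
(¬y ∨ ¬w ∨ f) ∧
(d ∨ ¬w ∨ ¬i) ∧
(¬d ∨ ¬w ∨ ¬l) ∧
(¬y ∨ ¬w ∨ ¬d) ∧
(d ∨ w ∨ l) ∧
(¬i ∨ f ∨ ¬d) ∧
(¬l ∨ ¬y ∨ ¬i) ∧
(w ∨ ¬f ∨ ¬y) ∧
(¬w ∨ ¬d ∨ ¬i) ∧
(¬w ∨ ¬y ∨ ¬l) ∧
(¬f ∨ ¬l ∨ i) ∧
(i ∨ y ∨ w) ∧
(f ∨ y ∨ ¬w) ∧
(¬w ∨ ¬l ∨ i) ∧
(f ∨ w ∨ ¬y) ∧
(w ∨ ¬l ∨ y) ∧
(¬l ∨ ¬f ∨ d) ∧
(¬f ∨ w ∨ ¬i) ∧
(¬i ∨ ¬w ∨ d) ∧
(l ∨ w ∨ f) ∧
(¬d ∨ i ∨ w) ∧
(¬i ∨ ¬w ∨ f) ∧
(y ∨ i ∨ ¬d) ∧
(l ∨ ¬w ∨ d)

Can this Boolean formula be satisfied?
No

No, the formula is not satisfiable.

No assignment of truth values to the variables can make all 30 clauses true simultaneously.

The formula is UNSAT (unsatisfiable).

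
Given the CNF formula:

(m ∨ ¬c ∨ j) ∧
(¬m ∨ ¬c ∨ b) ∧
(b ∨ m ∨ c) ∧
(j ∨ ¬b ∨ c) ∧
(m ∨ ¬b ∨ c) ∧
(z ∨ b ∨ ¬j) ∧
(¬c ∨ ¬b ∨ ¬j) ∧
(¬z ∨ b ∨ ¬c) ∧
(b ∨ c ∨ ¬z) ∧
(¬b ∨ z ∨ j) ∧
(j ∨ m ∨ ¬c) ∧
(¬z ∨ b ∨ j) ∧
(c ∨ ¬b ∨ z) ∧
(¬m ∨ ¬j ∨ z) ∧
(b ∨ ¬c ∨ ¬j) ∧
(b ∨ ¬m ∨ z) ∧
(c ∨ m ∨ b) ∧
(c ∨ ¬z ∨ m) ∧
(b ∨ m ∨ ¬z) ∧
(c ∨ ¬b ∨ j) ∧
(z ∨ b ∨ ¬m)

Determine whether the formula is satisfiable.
Yes

Yes, the formula is satisfiable.

One satisfying assignment is: j=False, m=True, z=True, b=True, c=True

Verification: With this assignment, all 21 clauses evaluate to true.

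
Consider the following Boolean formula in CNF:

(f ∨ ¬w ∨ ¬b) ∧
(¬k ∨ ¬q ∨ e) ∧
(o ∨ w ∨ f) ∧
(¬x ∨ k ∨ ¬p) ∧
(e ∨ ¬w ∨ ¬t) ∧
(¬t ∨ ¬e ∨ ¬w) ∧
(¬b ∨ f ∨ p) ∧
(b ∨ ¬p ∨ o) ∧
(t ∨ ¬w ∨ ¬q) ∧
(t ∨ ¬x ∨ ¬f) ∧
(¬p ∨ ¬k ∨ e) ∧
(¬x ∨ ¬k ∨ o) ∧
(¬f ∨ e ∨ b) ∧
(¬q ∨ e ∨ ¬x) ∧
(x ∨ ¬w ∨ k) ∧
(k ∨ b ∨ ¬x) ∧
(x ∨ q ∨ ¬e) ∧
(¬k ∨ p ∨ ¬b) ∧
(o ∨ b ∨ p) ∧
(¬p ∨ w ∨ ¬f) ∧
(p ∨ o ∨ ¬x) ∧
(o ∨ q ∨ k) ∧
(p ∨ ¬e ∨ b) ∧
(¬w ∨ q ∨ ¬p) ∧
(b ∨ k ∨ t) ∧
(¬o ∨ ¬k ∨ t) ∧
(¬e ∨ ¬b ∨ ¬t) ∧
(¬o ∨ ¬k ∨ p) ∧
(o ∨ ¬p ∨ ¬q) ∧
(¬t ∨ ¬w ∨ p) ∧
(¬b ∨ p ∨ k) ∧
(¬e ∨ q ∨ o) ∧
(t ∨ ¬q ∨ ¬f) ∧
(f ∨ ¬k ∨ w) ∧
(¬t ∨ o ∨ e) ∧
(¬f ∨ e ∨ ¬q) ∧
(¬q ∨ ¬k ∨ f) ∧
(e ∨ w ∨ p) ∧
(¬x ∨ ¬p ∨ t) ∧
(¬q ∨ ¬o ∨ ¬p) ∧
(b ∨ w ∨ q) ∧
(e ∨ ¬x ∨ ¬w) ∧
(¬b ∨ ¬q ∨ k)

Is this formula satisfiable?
Yes

Yes, the formula is satisfiable.

One satisfying assignment is: o=True, w=False, b=True, k=False, f=False, e=False, p=True, x=False, q=False, t=False

Verification: With this assignment, all 43 clauses evaluate to true.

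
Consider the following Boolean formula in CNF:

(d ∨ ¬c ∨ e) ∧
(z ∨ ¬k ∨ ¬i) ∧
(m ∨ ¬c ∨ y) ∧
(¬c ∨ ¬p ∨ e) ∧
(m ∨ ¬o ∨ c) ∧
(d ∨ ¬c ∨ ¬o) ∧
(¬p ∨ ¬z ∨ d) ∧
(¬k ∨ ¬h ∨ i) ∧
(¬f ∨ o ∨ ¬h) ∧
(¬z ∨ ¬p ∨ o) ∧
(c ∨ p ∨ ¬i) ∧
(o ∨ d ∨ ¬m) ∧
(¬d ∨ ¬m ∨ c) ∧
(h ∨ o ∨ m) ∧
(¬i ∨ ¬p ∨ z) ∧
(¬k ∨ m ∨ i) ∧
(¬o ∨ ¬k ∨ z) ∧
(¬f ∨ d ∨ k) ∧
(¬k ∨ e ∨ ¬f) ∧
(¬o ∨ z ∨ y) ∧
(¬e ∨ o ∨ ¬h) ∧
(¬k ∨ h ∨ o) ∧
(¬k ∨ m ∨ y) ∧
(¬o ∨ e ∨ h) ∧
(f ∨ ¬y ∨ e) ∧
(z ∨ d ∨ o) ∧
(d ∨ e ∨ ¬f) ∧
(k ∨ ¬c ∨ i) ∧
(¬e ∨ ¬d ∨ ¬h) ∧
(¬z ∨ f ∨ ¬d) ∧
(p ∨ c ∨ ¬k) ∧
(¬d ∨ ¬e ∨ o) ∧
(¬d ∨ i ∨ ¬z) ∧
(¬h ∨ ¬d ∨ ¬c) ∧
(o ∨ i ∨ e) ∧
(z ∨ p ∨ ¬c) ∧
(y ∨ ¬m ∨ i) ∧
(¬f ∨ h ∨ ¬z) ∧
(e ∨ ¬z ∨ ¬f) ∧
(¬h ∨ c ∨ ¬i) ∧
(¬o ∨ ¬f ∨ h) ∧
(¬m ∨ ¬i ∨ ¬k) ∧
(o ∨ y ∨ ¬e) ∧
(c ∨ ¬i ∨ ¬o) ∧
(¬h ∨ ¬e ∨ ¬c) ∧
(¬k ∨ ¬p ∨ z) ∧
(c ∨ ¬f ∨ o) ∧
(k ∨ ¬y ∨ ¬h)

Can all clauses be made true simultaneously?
Yes

Yes, the formula is satisfiable.

One satisfying assignment is: p=False, m=True, k=False, d=False, z=False, f=False, y=True, i=False, o=True, e=True, c=False, h=False

Verification: With this assignment, all 48 clauses evaluate to true.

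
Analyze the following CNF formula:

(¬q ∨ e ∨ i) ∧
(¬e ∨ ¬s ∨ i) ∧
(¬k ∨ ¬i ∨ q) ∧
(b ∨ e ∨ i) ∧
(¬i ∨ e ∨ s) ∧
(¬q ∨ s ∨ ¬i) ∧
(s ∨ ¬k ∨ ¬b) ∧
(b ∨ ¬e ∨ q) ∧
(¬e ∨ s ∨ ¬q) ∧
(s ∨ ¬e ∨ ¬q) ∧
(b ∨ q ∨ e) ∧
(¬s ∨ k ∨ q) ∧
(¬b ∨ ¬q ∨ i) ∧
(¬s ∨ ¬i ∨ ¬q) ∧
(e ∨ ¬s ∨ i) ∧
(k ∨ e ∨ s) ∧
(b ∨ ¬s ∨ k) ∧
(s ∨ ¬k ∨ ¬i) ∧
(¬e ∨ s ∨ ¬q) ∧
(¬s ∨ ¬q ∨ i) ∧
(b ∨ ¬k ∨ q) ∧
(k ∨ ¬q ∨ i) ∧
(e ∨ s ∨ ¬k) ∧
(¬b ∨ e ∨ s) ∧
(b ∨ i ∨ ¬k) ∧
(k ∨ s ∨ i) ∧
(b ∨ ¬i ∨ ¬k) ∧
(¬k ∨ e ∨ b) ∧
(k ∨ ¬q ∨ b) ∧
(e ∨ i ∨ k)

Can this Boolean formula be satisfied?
Yes

Yes, the formula is satisfiable.

One satisfying assignment is: q=False, b=True, i=True, k=False, s=False, e=True

Verification: With this assignment, all 30 clauses evaluate to true.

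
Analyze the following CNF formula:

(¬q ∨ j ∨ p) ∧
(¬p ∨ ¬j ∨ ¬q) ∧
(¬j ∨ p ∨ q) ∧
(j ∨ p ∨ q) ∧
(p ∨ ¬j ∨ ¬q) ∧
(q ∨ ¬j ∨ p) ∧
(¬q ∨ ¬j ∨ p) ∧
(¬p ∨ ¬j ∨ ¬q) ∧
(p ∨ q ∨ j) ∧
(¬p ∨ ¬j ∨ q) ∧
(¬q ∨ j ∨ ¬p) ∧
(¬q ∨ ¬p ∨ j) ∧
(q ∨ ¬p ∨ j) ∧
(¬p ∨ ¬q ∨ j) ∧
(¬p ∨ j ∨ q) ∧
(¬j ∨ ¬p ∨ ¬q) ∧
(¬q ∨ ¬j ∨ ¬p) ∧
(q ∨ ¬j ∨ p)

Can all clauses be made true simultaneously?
No

No, the formula is not satisfiable.

No assignment of truth values to the variables can make all 18 clauses true simultaneously.

The formula is UNSAT (unsatisfiable).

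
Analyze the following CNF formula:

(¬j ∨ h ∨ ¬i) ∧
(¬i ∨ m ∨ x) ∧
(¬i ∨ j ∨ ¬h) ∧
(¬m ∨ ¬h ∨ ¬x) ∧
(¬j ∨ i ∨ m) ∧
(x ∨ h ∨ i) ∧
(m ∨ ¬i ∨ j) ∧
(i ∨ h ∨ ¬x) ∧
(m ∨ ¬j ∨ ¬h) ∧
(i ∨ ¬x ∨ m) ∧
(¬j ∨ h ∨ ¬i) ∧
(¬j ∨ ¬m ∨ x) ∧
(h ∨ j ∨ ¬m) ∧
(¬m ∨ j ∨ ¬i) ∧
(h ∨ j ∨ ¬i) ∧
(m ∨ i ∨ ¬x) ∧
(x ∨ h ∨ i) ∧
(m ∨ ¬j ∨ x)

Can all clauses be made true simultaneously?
Yes

Yes, the formula is satisfiable.

One satisfying assignment is: m=False, i=False, h=True, j=False, x=False

Verification: With this assignment, all 18 clauses evaluate to true.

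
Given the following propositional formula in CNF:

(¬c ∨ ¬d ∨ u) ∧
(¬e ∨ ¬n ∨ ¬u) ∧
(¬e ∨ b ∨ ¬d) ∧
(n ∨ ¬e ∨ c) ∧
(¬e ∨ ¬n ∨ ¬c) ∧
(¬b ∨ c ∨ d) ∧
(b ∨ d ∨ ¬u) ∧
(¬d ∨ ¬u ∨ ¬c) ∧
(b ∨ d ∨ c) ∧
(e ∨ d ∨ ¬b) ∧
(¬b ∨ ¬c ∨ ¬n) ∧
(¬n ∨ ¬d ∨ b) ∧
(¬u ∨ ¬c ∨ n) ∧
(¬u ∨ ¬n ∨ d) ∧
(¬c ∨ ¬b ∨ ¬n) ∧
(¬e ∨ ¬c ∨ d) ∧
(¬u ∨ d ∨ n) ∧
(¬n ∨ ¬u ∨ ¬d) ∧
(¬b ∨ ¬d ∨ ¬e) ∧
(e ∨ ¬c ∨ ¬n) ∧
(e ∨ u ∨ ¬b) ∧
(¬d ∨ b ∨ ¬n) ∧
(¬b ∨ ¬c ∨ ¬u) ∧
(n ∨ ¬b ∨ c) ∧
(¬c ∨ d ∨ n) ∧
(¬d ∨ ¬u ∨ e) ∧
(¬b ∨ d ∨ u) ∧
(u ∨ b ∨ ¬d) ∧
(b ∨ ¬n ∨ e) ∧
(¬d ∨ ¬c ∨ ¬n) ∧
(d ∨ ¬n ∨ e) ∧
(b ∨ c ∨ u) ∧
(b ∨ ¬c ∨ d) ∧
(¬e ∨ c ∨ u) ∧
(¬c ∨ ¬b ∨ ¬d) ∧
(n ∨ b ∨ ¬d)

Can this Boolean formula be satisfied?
No

No, the formula is not satisfiable.

No assignment of truth values to the variables can make all 36 clauses true simultaneously.

The formula is UNSAT (unsatisfiable).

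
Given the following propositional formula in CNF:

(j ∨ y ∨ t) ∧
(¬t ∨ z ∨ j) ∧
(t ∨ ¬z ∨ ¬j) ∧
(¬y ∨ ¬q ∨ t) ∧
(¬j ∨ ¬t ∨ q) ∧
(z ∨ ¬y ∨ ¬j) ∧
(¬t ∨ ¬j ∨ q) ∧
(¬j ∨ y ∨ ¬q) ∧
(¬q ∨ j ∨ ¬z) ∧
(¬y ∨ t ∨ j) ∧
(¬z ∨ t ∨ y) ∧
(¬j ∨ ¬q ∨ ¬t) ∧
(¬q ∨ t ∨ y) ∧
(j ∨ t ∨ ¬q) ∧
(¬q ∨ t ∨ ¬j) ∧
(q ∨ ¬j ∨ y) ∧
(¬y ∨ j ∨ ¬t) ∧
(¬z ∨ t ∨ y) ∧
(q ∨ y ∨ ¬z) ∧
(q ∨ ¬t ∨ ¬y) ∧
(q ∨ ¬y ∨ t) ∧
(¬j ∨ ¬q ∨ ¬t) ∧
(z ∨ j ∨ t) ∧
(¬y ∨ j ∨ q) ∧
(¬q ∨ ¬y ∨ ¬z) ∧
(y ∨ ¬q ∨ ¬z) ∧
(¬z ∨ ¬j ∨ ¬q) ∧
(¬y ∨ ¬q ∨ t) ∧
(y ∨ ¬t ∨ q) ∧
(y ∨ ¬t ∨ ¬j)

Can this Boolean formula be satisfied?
No

No, the formula is not satisfiable.

No assignment of truth values to the variables can make all 30 clauses true simultaneously.

The formula is UNSAT (unsatisfiable).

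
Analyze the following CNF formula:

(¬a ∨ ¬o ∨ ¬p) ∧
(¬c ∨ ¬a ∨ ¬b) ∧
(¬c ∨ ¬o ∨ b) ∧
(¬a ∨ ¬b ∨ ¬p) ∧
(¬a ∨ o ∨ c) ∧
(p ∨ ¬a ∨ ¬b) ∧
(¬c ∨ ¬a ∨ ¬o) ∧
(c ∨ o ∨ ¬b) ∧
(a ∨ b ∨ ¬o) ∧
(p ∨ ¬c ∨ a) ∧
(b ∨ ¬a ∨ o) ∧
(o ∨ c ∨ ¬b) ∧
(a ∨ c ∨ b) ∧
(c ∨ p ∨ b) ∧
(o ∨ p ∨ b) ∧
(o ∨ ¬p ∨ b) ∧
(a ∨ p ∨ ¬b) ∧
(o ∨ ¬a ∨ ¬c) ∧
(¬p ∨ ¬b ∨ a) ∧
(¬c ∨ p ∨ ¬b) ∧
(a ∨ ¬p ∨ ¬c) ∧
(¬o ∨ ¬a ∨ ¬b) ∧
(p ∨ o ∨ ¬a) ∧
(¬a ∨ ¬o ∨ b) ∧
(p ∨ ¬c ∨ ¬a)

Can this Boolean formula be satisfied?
No

No, the formula is not satisfiable.

No assignment of truth values to the variables can make all 25 clauses true simultaneously.

The formula is UNSAT (unsatisfiable).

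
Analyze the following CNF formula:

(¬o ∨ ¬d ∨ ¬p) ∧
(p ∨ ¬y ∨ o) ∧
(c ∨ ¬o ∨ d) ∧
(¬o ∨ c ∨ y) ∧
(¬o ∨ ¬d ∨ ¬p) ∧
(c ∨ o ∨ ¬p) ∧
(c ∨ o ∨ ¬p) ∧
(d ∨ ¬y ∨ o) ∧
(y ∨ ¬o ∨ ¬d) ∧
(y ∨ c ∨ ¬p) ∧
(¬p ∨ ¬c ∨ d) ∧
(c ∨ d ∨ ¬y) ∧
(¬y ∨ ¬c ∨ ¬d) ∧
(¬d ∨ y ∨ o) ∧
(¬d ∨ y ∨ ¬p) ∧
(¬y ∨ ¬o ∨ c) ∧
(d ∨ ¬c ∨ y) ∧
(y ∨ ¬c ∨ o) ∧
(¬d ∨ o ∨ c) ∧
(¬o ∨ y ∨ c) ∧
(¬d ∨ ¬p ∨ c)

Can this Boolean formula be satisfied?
Yes

Yes, the formula is satisfiable.

One satisfying assignment is: y=False, p=False, c=False, d=False, o=False

Verification: With this assignment, all 21 clauses evaluate to true.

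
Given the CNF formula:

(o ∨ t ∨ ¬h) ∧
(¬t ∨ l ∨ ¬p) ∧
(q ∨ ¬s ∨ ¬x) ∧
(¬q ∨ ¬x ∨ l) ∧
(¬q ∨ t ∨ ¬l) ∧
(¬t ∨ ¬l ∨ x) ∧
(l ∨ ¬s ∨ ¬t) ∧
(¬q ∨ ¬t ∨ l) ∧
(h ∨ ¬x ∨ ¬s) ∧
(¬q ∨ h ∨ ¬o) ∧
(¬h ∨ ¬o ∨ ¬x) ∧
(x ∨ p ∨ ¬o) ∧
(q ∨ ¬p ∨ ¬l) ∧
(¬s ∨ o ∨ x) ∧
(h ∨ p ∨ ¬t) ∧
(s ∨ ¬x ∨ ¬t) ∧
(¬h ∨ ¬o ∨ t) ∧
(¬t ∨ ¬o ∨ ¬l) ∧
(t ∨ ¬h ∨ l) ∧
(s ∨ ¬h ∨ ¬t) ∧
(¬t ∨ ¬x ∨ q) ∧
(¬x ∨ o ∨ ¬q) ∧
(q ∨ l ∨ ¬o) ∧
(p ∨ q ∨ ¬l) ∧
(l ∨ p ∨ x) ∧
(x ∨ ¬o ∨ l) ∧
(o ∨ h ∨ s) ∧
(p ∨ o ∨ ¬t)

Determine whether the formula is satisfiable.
No

No, the formula is not satisfiable.

No assignment of truth values to the variables can make all 28 clauses true simultaneously.

The formula is UNSAT (unsatisfiable).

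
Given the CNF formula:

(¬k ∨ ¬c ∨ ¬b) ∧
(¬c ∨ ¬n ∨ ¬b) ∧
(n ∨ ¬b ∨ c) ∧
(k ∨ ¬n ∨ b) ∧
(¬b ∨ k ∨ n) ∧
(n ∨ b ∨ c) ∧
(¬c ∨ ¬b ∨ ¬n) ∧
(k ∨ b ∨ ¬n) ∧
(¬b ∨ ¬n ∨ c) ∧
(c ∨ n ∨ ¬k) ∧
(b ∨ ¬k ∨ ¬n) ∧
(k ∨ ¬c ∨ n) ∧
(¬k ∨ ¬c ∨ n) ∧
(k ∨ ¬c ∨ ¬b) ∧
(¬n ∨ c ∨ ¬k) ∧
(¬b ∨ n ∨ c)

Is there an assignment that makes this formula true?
No

No, the formula is not satisfiable.

No assignment of truth values to the variables can make all 16 clauses true simultaneously.

The formula is UNSAT (unsatisfiable).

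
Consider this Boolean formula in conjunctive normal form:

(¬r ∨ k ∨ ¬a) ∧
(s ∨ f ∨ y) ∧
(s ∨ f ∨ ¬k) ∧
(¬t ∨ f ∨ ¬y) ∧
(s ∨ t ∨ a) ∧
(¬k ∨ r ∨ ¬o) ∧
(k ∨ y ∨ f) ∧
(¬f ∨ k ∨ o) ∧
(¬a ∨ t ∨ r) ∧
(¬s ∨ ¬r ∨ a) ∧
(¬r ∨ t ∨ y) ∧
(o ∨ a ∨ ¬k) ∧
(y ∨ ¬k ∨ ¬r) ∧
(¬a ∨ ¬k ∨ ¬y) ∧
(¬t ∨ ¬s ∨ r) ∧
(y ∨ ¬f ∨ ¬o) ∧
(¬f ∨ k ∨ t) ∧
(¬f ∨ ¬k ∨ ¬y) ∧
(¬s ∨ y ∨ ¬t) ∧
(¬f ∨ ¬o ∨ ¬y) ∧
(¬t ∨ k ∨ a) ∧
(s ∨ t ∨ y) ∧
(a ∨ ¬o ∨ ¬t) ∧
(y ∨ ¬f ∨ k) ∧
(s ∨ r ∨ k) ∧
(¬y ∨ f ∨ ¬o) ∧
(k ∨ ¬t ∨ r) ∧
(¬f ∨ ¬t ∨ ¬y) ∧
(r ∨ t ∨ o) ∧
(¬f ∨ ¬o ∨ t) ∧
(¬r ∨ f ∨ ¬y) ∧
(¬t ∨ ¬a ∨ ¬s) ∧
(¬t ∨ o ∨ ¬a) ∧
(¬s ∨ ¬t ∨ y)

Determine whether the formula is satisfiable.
No

No, the formula is not satisfiable.

No assignment of truth values to the variables can make all 34 clauses true simultaneously.

The formula is UNSAT (unsatisfiable).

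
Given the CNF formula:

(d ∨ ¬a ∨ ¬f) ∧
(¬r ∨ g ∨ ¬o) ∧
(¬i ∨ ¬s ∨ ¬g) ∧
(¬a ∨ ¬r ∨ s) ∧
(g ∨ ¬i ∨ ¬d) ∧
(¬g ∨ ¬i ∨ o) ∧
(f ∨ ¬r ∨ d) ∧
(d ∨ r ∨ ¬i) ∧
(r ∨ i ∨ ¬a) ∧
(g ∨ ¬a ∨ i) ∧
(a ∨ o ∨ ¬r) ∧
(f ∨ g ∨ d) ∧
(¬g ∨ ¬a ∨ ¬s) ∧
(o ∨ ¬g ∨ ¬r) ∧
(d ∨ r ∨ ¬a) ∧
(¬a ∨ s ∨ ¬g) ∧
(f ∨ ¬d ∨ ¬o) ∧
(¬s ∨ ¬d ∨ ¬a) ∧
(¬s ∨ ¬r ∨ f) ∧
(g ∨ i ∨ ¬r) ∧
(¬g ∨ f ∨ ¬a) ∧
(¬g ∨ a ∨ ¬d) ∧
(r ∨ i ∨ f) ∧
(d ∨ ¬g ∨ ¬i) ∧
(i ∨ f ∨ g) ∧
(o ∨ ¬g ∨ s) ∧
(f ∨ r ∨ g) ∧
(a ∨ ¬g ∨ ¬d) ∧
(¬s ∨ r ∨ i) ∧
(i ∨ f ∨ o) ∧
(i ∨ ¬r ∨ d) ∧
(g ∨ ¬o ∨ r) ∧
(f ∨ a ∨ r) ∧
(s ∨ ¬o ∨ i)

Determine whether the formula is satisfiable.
Yes

Yes, the formula is satisfiable.

One satisfying assignment is: s=False, a=False, r=False, o=False, i=False, d=False, f=True, g=False

Verification: With this assignment, all 34 clauses evaluate to true.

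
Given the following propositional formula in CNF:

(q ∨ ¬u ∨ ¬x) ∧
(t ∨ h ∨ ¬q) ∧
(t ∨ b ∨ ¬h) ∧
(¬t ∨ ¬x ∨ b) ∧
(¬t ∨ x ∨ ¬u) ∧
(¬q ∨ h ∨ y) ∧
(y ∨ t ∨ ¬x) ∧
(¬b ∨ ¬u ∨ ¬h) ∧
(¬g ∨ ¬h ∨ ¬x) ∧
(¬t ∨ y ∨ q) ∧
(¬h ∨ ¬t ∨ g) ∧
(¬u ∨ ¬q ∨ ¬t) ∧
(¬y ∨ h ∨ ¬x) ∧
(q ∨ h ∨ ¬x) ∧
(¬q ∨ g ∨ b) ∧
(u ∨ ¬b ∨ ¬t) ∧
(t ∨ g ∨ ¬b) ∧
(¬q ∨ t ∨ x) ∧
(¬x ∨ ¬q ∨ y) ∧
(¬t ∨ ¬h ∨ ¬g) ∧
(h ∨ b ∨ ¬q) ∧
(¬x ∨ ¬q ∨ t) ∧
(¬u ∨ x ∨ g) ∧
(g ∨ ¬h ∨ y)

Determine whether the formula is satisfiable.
Yes

Yes, the formula is satisfiable.

One satisfying assignment is: y=False, b=False, x=False, g=False, t=False, q=False, h=False, u=False

Verification: With this assignment, all 24 clauses evaluate to true.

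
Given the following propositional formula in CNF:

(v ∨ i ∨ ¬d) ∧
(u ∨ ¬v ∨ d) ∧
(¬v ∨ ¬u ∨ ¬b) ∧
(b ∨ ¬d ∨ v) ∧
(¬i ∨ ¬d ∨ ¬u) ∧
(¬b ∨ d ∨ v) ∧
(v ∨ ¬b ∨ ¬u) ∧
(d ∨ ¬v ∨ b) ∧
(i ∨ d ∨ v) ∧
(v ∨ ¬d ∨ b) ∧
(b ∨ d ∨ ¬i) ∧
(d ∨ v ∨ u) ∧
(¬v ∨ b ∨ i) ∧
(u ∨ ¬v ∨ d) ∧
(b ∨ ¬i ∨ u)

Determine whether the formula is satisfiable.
Yes

Yes, the formula is satisfiable.

One satisfying assignment is: v=True, b=True, d=True, u=False, i=False

Verification: With this assignment, all 15 clauses evaluate to true.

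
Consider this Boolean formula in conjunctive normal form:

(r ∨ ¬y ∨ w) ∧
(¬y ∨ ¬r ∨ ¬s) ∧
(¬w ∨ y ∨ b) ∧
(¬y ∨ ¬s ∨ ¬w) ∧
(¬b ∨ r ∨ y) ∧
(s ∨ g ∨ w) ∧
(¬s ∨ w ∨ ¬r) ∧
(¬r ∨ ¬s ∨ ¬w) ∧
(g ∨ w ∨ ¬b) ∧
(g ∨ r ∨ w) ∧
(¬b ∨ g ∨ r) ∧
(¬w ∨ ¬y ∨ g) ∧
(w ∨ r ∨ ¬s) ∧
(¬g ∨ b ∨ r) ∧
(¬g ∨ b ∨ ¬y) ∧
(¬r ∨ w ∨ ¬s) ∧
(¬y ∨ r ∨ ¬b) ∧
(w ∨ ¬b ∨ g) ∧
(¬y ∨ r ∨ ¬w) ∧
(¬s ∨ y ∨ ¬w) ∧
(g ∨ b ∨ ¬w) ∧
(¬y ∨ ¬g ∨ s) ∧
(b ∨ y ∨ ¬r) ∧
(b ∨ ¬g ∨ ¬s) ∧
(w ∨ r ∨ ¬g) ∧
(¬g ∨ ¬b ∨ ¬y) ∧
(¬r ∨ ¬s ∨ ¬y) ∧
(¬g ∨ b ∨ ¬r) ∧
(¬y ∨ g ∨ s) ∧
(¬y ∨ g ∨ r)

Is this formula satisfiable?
Yes

Yes, the formula is satisfiable.

One satisfying assignment is: b=True, y=False, w=False, r=True, g=True, s=False

Verification: With this assignment, all 30 clauses evaluate to true.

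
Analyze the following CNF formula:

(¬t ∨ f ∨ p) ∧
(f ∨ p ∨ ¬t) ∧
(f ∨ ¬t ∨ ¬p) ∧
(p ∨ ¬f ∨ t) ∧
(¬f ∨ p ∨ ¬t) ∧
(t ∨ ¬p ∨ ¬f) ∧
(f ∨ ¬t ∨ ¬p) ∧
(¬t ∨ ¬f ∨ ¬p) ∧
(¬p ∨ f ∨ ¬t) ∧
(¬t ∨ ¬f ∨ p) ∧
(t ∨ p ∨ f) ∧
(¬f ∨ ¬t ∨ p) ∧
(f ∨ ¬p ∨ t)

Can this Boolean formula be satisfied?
No

No, the formula is not satisfiable.

No assignment of truth values to the variables can make all 13 clauses true simultaneously.

The formula is UNSAT (unsatisfiable).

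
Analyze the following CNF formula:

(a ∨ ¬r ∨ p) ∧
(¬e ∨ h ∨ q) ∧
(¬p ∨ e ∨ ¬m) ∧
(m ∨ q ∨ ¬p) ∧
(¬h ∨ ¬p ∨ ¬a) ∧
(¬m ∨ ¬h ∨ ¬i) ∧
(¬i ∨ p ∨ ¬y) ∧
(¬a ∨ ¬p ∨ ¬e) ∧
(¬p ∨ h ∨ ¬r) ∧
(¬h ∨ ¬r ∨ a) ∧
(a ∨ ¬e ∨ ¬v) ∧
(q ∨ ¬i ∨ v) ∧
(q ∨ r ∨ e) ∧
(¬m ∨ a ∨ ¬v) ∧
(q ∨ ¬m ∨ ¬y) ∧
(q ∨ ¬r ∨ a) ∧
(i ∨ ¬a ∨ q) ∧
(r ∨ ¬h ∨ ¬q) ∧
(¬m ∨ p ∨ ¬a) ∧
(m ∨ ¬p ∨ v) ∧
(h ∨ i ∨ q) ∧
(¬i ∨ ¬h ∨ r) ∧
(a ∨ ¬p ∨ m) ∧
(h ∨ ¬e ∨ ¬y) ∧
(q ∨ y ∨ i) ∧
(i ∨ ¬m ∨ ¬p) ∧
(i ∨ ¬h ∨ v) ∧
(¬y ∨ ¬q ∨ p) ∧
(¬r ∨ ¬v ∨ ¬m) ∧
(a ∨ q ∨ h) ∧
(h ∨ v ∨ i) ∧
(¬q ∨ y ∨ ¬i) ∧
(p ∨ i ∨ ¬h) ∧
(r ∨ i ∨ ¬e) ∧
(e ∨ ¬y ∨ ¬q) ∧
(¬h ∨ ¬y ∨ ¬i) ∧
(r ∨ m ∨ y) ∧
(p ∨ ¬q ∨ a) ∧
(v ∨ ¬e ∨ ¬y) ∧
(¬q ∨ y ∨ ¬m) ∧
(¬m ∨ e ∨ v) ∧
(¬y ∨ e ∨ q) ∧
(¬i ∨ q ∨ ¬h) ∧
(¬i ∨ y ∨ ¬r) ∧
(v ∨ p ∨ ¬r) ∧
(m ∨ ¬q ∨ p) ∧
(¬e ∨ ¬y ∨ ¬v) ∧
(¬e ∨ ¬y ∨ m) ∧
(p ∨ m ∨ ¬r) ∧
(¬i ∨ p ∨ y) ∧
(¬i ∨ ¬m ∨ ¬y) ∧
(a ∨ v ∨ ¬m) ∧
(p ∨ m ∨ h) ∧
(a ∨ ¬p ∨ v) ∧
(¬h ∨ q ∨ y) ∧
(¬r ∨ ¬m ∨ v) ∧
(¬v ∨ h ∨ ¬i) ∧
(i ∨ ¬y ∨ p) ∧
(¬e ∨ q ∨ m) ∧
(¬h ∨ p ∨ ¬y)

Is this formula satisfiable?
No

No, the formula is not satisfiable.

No assignment of truth values to the variables can make all 60 clauses true simultaneously.

The formula is UNSAT (unsatisfiable).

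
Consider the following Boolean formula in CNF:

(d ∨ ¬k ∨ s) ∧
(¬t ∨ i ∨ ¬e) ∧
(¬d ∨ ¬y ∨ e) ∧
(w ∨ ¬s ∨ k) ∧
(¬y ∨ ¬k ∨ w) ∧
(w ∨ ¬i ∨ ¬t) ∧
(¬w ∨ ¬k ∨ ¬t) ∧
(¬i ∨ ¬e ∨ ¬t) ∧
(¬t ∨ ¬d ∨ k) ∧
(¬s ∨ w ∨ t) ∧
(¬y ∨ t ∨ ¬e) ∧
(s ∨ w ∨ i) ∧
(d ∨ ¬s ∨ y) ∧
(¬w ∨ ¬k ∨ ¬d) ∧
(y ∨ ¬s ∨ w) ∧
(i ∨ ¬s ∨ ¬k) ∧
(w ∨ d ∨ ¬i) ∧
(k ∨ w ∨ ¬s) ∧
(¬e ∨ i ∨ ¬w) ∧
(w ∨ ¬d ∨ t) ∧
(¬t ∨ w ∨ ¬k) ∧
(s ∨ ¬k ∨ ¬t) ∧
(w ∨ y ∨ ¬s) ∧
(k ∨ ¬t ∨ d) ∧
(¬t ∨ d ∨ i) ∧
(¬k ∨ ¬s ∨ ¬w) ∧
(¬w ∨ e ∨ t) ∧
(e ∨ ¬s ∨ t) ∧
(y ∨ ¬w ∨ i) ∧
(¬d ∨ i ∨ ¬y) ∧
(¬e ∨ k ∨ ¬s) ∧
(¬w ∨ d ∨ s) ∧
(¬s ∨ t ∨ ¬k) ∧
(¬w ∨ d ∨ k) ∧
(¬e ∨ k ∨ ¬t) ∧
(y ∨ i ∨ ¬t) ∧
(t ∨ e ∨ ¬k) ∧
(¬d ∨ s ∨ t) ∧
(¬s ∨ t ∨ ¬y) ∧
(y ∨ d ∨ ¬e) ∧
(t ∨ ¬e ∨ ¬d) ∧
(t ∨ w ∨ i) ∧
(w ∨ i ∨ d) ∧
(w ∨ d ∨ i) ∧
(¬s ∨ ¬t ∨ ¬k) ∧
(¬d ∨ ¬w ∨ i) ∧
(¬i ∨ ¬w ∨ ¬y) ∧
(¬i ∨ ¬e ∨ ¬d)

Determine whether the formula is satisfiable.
No

No, the formula is not satisfiable.

No assignment of truth values to the variables can make all 48 clauses true simultaneously.

The formula is UNSAT (unsatisfiable).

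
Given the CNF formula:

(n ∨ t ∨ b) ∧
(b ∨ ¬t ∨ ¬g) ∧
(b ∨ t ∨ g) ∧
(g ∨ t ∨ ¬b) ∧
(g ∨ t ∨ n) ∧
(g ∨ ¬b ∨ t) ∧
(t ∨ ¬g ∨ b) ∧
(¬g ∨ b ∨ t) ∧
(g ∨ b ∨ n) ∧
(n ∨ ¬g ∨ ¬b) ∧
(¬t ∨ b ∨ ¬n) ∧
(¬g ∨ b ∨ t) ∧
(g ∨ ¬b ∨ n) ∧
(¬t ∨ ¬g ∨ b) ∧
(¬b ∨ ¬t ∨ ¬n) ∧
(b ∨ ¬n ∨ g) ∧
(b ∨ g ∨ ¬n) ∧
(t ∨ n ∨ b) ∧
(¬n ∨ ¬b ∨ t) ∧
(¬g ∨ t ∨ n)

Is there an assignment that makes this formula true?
No

No, the formula is not satisfiable.

No assignment of truth values to the variables can make all 20 clauses true simultaneously.

The formula is UNSAT (unsatisfiable).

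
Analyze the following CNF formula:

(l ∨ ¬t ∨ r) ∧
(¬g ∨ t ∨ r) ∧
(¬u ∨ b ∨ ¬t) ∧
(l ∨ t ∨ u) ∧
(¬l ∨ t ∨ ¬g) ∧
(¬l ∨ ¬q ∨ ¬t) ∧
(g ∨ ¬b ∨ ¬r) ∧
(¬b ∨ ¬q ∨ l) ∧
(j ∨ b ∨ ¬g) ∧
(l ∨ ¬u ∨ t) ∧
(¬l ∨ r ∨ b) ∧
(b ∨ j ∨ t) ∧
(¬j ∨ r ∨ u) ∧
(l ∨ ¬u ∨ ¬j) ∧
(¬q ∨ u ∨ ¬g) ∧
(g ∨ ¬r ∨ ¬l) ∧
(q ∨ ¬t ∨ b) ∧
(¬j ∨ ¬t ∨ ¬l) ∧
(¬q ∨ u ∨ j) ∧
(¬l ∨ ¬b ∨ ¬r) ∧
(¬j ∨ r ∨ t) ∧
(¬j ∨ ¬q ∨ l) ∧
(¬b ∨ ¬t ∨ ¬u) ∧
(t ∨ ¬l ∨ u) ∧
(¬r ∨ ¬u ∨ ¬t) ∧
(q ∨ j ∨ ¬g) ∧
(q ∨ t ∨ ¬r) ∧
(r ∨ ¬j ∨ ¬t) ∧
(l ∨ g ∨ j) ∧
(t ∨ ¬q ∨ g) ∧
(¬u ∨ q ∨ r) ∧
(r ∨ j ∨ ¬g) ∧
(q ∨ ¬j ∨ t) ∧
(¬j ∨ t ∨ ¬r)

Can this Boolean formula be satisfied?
Yes

Yes, the formula is satisfiable.

One satisfying assignment is: b=True, q=False, l=True, t=True, j=False, g=False, u=False, r=False

Verification: With this assignment, all 34 clauses evaluate to true.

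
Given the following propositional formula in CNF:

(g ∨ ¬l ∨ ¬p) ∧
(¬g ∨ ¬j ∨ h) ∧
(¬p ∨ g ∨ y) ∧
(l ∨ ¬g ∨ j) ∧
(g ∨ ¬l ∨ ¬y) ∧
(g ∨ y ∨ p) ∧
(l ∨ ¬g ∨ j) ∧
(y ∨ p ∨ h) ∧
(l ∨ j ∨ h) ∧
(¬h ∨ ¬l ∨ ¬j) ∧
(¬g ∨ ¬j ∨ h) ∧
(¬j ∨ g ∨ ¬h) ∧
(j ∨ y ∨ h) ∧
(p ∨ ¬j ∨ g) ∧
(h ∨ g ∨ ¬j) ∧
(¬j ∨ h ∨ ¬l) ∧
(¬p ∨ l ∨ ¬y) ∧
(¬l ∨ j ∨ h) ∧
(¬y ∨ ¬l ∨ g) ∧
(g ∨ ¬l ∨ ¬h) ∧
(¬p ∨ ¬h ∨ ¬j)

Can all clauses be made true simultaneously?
Yes

Yes, the formula is satisfiable.

One satisfying assignment is: p=False, h=True, j=False, y=True, l=False, g=False

Verification: With this assignment, all 21 clauses evaluate to true.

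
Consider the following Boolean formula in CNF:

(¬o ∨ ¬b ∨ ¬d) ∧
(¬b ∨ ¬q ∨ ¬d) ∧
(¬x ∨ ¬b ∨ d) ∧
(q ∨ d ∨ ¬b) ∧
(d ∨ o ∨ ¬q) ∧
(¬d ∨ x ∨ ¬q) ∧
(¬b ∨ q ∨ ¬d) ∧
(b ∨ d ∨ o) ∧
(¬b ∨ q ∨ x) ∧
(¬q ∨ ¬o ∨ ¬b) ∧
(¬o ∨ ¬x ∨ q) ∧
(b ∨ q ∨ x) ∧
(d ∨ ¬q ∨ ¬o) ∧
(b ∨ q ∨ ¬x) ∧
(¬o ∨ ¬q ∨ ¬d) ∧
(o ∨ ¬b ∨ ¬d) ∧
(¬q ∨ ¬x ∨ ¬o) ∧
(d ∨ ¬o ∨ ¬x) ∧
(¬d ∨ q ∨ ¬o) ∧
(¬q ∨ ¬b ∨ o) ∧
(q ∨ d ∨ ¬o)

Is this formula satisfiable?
Yes

Yes, the formula is satisfiable.

One satisfying assignment is: d=True, b=False, q=True, o=False, x=True

Verification: With this assignment, all 21 clauses evaluate to true.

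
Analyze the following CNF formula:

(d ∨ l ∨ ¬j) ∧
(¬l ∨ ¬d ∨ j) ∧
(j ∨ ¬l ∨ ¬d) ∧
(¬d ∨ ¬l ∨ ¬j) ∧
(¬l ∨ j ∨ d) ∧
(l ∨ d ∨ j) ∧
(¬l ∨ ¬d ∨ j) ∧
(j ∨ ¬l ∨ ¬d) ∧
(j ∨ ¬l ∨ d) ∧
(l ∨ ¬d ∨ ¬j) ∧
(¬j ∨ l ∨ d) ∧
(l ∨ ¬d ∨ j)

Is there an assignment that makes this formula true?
Yes

Yes, the formula is satisfiable.

One satisfying assignment is: d=False, j=True, l=True

Verification: With this assignment, all 12 clauses evaluate to true.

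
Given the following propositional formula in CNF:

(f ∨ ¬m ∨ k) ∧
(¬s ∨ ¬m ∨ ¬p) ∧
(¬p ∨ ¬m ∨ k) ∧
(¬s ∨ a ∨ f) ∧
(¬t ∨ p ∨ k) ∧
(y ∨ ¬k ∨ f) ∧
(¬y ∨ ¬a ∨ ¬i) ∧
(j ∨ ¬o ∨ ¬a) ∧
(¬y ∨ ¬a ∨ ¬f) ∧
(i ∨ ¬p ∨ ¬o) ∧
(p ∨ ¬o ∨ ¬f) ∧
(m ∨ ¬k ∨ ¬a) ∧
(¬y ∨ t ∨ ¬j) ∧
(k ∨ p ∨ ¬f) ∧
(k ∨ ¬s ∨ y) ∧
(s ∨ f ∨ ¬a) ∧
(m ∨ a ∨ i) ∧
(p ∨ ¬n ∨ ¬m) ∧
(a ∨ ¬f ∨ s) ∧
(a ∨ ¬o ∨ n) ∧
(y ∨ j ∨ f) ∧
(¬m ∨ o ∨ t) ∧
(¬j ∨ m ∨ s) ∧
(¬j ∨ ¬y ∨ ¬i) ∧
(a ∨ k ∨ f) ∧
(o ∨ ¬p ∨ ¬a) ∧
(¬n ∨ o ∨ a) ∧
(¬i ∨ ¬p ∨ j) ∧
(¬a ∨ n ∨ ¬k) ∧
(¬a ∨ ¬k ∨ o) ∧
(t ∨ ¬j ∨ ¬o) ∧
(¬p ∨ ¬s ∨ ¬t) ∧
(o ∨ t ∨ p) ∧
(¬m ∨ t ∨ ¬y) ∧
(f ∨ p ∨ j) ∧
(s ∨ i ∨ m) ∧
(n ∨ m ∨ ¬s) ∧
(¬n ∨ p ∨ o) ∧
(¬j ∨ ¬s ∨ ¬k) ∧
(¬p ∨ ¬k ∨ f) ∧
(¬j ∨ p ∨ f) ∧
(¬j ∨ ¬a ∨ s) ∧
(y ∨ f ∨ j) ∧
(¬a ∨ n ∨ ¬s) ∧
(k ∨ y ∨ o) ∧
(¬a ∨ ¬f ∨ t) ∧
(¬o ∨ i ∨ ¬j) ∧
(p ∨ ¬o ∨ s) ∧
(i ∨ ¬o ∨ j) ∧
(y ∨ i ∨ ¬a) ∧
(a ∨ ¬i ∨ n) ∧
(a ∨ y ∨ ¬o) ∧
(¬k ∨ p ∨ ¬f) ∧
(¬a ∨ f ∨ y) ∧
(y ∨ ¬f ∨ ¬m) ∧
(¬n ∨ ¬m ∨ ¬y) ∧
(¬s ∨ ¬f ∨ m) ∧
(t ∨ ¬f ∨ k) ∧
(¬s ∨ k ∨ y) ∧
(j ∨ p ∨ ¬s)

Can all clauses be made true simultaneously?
No

No, the formula is not satisfiable.

No assignment of truth values to the variables can make all 60 clauses true simultaneously.

The formula is UNSAT (unsatisfiable).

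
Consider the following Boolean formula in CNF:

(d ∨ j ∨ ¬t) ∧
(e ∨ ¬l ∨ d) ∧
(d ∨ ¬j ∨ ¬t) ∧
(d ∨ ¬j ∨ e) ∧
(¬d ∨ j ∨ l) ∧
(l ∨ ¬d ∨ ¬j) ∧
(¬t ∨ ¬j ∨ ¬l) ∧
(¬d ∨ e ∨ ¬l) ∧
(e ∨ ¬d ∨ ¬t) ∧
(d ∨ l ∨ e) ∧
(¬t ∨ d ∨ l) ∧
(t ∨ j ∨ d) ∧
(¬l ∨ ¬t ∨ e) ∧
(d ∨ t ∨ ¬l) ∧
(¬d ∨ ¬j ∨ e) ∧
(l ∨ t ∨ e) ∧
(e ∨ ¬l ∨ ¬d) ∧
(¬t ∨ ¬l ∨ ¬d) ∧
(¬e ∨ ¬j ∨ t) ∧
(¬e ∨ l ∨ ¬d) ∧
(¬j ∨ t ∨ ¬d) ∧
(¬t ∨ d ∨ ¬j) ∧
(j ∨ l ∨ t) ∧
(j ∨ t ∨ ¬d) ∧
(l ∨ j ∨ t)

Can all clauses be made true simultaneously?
No

No, the formula is not satisfiable.

No assignment of truth values to the variables can make all 25 clauses true simultaneously.

The formula is UNSAT (unsatisfiable).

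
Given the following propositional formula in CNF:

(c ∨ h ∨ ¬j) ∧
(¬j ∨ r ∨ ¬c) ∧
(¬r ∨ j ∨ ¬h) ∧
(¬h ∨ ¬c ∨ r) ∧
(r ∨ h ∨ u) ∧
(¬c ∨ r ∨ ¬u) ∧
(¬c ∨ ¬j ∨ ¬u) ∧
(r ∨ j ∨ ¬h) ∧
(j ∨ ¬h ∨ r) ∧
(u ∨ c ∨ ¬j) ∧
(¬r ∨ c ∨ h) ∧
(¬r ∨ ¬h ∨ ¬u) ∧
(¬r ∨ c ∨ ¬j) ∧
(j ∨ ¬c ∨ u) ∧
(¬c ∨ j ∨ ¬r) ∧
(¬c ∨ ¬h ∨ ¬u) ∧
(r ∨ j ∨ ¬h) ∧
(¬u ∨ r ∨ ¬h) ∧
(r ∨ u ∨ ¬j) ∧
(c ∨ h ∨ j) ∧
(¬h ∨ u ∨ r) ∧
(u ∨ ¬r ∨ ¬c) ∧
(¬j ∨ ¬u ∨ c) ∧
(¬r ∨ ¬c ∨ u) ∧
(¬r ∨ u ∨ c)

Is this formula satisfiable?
No

No, the formula is not satisfiable.

No assignment of truth values to the variables can make all 25 clauses true simultaneously.

The formula is UNSAT (unsatisfiable).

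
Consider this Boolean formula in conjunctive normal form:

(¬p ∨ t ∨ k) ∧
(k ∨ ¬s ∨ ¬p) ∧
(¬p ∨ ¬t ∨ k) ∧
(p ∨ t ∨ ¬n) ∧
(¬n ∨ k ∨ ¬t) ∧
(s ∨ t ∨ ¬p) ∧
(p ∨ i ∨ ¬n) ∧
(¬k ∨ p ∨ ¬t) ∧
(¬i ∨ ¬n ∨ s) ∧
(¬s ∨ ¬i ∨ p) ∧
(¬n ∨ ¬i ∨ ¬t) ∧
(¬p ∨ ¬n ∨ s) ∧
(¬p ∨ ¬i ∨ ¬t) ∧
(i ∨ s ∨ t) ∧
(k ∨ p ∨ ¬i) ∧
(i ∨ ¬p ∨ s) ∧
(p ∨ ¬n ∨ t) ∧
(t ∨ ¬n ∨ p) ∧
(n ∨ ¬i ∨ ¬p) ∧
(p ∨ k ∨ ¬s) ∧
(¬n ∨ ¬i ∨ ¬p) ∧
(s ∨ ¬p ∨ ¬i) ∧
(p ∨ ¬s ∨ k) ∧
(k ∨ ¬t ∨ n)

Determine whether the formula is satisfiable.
Yes

Yes, the formula is satisfiable.

One satisfying assignment is: k=True, s=True, n=False, i=False, p=False, t=False

Verification: With this assignment, all 24 clauses evaluate to true.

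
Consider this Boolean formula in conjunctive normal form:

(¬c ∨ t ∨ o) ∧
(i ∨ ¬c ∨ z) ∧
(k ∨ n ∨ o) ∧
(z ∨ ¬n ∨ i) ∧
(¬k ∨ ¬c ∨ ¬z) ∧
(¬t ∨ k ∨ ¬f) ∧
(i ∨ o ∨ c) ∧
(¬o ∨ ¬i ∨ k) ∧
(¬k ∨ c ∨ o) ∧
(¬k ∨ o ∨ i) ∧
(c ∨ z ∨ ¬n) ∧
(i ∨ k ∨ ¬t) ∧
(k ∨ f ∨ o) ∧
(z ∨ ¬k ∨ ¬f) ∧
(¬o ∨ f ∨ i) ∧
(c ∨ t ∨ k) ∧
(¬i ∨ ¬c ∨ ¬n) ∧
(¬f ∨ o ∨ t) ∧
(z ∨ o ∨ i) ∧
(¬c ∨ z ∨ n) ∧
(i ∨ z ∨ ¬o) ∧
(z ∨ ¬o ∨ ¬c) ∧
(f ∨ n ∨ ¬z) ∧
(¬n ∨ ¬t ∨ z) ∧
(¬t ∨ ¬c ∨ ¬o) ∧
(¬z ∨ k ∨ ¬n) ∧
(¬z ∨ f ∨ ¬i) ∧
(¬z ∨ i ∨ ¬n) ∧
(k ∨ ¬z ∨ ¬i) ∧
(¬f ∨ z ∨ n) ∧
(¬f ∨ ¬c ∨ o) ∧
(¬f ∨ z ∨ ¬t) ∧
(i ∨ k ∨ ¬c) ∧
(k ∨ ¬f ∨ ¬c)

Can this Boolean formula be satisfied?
Yes

Yes, the formula is satisfiable.

One satisfying assignment is: t=True, n=False, z=True, c=False, k=True, i=False, o=True, f=True

Verification: With this assignment, all 34 clauses evaluate to true.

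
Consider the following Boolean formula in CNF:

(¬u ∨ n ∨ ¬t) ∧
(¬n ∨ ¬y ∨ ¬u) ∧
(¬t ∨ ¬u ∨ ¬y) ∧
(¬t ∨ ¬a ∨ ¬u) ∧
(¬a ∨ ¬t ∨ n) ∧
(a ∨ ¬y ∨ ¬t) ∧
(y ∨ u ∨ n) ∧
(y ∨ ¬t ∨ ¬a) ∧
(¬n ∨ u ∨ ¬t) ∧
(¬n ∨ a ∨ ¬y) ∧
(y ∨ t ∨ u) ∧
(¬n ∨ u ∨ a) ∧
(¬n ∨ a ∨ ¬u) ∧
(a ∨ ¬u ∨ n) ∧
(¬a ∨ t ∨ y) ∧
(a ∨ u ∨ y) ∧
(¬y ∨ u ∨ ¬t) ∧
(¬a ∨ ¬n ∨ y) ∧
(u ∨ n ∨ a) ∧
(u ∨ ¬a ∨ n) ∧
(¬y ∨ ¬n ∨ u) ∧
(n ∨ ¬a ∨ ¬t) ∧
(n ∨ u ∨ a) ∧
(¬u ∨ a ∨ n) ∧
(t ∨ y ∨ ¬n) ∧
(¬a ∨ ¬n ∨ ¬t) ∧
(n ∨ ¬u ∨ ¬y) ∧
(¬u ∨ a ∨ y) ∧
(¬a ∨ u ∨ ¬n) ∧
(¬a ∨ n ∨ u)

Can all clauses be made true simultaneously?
No

No, the formula is not satisfiable.

No assignment of truth values to the variables can make all 30 clauses true simultaneously.

The formula is UNSAT (unsatisfiable).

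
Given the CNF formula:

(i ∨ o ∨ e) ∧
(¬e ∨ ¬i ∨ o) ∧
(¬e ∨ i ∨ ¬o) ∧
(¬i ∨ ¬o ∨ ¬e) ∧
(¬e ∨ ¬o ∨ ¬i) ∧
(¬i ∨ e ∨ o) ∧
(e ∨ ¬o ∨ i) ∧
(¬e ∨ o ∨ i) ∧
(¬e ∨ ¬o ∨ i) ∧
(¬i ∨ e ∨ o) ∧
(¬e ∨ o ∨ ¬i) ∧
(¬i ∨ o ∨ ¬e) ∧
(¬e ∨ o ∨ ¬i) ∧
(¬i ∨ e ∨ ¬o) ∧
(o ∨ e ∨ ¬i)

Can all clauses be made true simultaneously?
No

No, the formula is not satisfiable.

No assignment of truth values to the variables can make all 15 clauses true simultaneously.

The formula is UNSAT (unsatisfiable).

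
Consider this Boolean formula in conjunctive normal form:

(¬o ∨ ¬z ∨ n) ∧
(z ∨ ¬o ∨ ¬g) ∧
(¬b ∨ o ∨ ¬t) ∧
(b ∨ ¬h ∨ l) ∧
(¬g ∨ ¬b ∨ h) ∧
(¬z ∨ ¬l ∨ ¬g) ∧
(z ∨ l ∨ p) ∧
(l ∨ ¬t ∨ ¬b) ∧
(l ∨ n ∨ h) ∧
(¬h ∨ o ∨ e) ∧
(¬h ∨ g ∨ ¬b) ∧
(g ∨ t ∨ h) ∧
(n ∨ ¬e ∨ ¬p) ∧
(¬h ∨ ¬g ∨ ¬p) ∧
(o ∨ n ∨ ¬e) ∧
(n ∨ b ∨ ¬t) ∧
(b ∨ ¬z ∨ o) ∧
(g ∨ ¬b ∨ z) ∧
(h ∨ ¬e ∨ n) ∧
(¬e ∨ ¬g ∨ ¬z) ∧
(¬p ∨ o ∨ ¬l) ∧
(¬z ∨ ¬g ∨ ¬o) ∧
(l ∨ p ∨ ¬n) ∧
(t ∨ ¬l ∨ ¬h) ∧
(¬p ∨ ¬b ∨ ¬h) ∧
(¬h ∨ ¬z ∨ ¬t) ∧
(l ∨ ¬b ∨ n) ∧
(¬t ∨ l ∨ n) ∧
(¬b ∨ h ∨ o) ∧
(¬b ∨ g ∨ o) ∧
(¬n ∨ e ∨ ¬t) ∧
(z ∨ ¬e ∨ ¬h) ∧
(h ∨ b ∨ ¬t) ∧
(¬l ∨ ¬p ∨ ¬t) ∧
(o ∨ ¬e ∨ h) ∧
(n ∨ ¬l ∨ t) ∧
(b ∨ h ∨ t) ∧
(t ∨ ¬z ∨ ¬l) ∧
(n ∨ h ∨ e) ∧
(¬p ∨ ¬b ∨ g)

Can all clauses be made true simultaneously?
Yes

Yes, the formula is satisfiable.

One satisfying assignment is: o=True, h=False, b=True, n=True, l=True, e=True, g=False, t=True, p=False, z=True

Verification: With this assignment, all 40 clauses evaluate to true.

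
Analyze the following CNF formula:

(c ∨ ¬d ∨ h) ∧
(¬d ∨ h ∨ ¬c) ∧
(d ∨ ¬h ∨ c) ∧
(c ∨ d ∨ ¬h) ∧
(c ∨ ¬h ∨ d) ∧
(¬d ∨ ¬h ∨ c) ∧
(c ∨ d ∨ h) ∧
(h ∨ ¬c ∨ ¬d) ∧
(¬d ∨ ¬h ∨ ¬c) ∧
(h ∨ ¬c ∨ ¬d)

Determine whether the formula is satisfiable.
Yes

Yes, the formula is satisfiable.

One satisfying assignment is: d=False, h=False, c=True

Verification: With this assignment, all 10 clauses evaluate to true.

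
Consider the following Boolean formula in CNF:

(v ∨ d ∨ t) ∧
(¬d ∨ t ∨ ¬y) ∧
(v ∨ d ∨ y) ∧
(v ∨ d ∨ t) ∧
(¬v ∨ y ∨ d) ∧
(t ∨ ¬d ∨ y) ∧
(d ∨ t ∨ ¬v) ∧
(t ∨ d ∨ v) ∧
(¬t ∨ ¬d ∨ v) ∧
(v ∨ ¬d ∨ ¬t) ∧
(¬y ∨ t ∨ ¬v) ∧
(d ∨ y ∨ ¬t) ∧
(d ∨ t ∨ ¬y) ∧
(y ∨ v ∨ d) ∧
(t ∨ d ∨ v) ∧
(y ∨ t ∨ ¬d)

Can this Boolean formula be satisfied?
Yes

Yes, the formula is satisfiable.

One satisfying assignment is: t=True, d=True, v=True, y=False

Verification: With this assignment, all 16 clauses evaluate to true.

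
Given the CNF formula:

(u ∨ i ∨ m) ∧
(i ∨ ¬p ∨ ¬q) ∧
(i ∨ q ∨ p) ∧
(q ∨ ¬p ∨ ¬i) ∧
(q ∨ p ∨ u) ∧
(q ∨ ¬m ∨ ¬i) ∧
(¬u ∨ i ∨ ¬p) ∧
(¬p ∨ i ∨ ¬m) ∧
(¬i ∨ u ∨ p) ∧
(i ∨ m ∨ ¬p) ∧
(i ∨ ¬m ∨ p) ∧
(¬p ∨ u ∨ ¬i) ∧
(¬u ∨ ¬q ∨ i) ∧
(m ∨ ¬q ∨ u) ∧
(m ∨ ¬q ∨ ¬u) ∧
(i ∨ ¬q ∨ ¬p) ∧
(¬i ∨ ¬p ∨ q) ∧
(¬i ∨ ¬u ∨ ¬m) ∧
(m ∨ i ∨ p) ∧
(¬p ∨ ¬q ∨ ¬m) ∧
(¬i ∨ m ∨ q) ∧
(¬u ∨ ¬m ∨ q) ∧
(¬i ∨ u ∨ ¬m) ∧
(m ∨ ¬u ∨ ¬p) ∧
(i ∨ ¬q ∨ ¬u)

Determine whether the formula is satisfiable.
No

No, the formula is not satisfiable.

No assignment of truth values to the variables can make all 25 clauses true simultaneously.

The formula is UNSAT (unsatisfiable).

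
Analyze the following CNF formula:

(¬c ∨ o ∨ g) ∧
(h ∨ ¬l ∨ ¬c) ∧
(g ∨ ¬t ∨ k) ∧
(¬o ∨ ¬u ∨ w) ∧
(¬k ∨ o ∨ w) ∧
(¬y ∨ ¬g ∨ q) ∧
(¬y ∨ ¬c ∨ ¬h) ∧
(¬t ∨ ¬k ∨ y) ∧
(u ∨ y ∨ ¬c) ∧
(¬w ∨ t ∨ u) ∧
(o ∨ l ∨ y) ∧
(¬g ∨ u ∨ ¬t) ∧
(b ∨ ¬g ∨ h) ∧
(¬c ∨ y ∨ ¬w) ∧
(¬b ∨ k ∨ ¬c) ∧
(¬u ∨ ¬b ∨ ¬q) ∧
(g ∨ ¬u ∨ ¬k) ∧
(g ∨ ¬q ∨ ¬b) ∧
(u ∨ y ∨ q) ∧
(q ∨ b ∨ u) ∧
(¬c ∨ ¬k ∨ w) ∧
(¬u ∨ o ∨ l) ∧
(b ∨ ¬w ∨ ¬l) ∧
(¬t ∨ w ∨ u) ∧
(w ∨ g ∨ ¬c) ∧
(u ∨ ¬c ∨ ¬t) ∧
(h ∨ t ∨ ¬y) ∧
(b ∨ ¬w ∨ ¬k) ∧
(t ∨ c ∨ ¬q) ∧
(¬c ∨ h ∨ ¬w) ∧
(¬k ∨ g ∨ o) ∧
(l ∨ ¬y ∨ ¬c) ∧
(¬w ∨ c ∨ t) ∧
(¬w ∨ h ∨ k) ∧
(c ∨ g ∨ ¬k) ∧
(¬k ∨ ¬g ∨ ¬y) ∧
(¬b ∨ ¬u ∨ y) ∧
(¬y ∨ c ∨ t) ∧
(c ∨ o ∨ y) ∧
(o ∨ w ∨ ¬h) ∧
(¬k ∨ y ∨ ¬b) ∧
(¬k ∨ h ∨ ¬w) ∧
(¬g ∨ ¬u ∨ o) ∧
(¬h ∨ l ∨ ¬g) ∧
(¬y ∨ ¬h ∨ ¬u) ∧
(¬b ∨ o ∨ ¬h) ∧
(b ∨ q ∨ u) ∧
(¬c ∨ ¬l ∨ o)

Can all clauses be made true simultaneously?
No

No, the formula is not satisfiable.

No assignment of truth values to the variables can make all 48 clauses true simultaneously.

The formula is UNSAT (unsatisfiable).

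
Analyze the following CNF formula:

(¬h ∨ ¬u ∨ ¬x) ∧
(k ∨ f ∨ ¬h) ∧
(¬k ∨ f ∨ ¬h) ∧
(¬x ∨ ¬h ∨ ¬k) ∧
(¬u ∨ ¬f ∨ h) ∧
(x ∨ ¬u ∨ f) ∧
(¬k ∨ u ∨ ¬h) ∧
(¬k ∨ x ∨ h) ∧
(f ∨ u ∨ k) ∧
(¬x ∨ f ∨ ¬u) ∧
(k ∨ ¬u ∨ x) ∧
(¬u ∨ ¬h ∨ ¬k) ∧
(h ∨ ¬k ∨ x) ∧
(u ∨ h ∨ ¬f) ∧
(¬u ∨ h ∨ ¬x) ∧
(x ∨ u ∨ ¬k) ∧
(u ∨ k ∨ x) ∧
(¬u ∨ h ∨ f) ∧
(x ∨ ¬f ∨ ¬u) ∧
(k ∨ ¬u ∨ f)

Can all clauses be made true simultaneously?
Yes

Yes, the formula is satisfiable.

One satisfying assignment is: x=True, f=False, h=False, k=True, u=False

Verification: With this assignment, all 20 clauses evaluate to true.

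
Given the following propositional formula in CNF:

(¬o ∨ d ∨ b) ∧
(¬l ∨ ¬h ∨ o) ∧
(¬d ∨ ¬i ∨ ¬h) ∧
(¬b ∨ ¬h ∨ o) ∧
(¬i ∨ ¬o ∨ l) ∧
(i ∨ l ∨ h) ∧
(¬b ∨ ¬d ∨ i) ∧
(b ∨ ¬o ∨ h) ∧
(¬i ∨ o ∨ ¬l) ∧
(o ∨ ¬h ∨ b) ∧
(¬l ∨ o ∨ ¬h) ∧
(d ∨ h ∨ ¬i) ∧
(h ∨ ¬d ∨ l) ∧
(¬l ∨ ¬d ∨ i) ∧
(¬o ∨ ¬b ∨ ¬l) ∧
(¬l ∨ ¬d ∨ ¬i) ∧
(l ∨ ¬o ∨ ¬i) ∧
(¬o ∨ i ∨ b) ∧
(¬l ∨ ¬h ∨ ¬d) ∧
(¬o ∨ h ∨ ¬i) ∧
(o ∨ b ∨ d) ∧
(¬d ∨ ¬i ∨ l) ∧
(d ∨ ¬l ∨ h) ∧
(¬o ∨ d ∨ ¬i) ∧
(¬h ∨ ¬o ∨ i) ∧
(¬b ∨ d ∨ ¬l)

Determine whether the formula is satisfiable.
No

No, the formula is not satisfiable.

No assignment of truth values to the variables can make all 26 clauses true simultaneously.

The formula is UNSAT (unsatisfiable).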